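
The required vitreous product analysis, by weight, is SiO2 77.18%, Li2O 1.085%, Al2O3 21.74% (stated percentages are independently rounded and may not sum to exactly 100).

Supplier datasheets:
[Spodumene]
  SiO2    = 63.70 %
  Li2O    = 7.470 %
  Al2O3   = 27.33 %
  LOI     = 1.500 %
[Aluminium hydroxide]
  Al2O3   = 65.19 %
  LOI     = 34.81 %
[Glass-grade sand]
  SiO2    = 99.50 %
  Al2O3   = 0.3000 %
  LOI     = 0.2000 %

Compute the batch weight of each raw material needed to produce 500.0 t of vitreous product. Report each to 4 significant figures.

Batch per 500.0 t vitreous product:
  Spodumene: 72.62 t
  Aluminium hydroxide: 134.7 t
  Glass-grade sand: 341.3 t
Total batch = 548.6 t; LOI loss = 48.66 t; yield = 91.13%

Values along the way are shown rounded to four significant figures. All internal work maintains full precision from start to finish; a single rounding yields each reported number; the derived quantities are re-derived in exact precision (the three compositions, the yield, totals, ignition loss, glass mass) from the batch weights at 500.0 t of glass, exactly as shown in question or answer.
Oxide-by-oxide targets in 500.0 t vitreous product:
  SiO2: 77.18% × 500.0 = 385.9 t
  Li2O: 1.085% × 500.0 = 5.425 t
  Al2O3: 21.74% × 500.0 = 108.7 t
Checking each oxide sum with the batch weights as given, for the quoted basis mass (target by target, the sums agree net of answer rounding effects):
  SiO2: 72.62·0.6370 + 341.3·0.9950 = 385.9 t (target 385.9 t)
  Li2O: 72.62·0.07470 = 5.425 t (target 5.425 t)
  Al2O3: 72.62·0.2733 + 134.7·0.6519 + 341.3·0.003000 = 108.7 t (target 108.7 t)
Auditing the glass mass value: net batch after ignition = 500.0 t (per-oxide target masses sum to 500.0 t; against the stated basis, 500.0 t — a pure rounding effect).
Summing the batch: Σ batch = 548.6 t; loss to ignition Σ batch·LOI = 48.66 t; yield, glass over the total, = 91.13%.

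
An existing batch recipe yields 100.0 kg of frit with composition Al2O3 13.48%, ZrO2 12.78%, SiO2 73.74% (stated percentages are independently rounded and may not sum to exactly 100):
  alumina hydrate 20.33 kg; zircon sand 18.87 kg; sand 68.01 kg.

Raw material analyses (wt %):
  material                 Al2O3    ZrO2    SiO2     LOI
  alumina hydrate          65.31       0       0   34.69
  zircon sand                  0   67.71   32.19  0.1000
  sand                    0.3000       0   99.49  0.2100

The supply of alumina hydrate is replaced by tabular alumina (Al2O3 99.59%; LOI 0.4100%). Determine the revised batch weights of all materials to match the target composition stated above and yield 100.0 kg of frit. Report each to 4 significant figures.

Working values appear rounded off to 4 significant digits across the worked steps — every computation keeps exact precision in every operation; each reported result sees exactly one rounding — the derived quantities (glass mass, yield, totals, three oxide percentages, ignition loss) are recomputed starting from the weights for 100.0 kg of glass in exact precision as written in problem or answer.
The oxide mass targets at 100.0 kg frit:
  Al2O3: 13.48% × 100.0 = 13.48 kg
  ZrO2: 12.78% × 100.0 = 12.78 kg
  SiO2: 73.74% × 100.0 = 73.74 kg
Oxide-by-oxide audit per the reported batch figures, under the basis named above (each sum matches its target mass net of answer rounding effects):
  Al2O3: 13.33·0.9959 + 68.01·0.003000 = 13.48 kg (target 13.48 kg)
  ZrO2: 18.87·0.6771 = 12.78 kg (target 12.78 kg)
  SiO2: 18.87·0.3219 + 68.01·0.9949 = 73.74 kg (target 73.74 kg)
Consistency of the glass mass: Σ batch − LOI loss = 99.99 kg (the targets, summed, come to 100.0 kg; the stated basis being 100.0 kg — any gap is answer rounding).
Total batch = Σ batch = 100.2 kg; LOI loss = Σ batch·LOI = 0.2163 kg; yield, glass over the total, = 99.78%.

Revised batch per 100.0 kg frit:
  tabular alumina: 13.33 kg
  zircon sand: 18.87 kg
  sand: 68.01 kg
Total batch = 100.2 kg; LOI loss = 0.2163 kg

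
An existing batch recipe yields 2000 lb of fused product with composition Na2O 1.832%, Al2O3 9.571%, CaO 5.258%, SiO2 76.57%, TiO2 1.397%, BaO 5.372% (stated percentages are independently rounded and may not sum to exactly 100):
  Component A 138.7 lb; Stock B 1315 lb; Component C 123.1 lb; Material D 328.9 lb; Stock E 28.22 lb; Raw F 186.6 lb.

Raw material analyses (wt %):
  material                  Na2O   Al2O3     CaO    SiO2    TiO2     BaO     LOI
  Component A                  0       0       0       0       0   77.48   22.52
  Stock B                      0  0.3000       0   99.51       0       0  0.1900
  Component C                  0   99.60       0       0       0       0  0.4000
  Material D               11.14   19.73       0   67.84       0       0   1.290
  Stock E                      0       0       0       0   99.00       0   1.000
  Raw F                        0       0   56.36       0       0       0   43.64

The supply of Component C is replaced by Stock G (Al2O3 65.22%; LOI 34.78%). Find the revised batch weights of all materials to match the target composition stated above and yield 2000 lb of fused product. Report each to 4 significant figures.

Intermediates appear (rounded to four significant figures) when written out; every computation runs at exact precision at each step — each reported figure undergoes a single rounding. Derived quantities are computed at full precision (the totals, six oxide percentages, net glass mass, the yield, LOI) from the weighed amounts at 2000 lb of glass, as quoted within question or answer.
The oxide mass targets at 2000 lb fused product:
  Na2O: 1.832% × 2000 = 36.64 lb
  Al2O3: 9.571% × 2000 = 191.4 lb
  CaO: 5.258% × 2000 = 105.2 lb
  SiO2: 76.57% × 2000 = 1531 lb
  TiO2: 1.397% × 2000 = 27.94 lb
  BaO: 5.372% × 2000 = 107.4 lb
Checking each oxide sum on the weights just shown, versus the basis set out (oxide sums agree with the targets once rounding is allowed for):
  Na2O: 328.9·0.1114 = 36.64 lb (target 36.64 lb)
  Al2O3: 1315·0.003000 + 188.0·0.6522 + 328.9·0.1973 = 191.5 lb (target 191.4 lb)
  CaO: 186.6·0.5636 = 105.2 lb (target 105.2 lb)
  SiO2: 1315·0.9951 + 328.9·0.6784 = 1532 lb (target 1531 lb)
  TiO2: 28.22·0.9900 = 27.94 lb (target 27.94 lb)
  BaO: 138.7·0.7748 = 107.5 lb (target 107.4 lb)
Glass-mass closure: whole batch net of LOI = 2000 lb (per-oxide target masses sum to 2000 lb; versus the stated basis of 2000 lb — deltas are rounding alone).
Batch grand total — Σ batch = 2185 lb; loss to ignition Σ batch·LOI = 185.1 lb; yield = glass ÷ total batch = 91.53%.

Revised batch per 2000 lb fused product:
  Component A: 138.7 lb
  Stock B: 1315 lb
  Stock G: 188.0 lb
  Material D: 328.9 lb
  Stock E: 28.22 lb
  Raw F: 186.6 lb
Total batch = 2185 lb; LOI loss = 185.1 lb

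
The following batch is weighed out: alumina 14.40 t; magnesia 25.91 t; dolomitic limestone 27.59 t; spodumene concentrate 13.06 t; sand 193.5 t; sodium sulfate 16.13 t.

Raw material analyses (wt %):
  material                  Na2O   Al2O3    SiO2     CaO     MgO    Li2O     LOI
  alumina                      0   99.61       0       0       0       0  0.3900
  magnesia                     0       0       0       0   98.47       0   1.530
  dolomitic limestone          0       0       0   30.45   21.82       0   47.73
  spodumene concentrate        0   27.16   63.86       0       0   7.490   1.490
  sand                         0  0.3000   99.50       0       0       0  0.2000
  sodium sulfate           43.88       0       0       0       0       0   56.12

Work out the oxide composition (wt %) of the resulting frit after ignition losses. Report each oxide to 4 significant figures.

All arithmetic runs at full float precision all the way through. In-progress results are displayed, with 4-significant-figure rounding, at each printed step — each reported result takes a single rounding — derived quantities are carried in full precision (ignition loss, glass mass, totals, the yield, six oxide percentages) from the weighed amounts for 267.3 t of glass, as given in either problem or answer.
Per-oxide mass from batch:
  Na2O: 16.13·0.4388 = 7.078 t
  Al2O3: 14.40·0.9961 + 13.06·0.2716 + 193.5·0.003000 = 18.47 t
  SiO2: 13.06·0.6386 + 193.5·0.9950 = 200.9 t
  CaO: 27.59·0.3045 = 8.401 t
  MgO: 25.91·0.9847 + 27.59·0.2182 = 31.53 t
  Li2O: 13.06·0.07490 = 0.9782 t
LOI: 14.40·0.003900 + 25.91·0.01530 + 27.59·0.4773 + 13.06·0.01490 + 193.5·0.002000 + 16.13·0.5612 = 23.26 t
Glass = total batch minus LOI = 290.6 − 23.26 = 267.3 t (= Σ oxide masses)
oxide / glass × 100 gives the wt %

Glass mass = 267.3 t (batch 290.6 − LOI 23.26).
Composition: Na2O 2.648%, Al2O3 6.909%, SiO2 75.14%, CaO 3.143%, MgO 11.80%, Li2O 0.3659%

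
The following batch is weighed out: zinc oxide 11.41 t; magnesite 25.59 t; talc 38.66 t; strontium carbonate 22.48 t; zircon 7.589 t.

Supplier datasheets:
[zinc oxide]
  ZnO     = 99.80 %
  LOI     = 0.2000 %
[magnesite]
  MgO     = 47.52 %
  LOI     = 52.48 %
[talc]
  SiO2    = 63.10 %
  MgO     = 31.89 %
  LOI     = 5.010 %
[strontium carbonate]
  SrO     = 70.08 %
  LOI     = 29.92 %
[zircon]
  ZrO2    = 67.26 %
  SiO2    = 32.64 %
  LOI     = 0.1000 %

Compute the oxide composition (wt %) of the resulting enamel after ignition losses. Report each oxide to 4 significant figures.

The intermediate values are rounded to four significant figures when quoted; every computation carries full float precision in all steps — exactly one rounding lands on each reported number. The derived quantities, including ignition loss, net glass mass, the yield, totals, the five compositions, are carried from the batch weights on 83.61 t of glass at full float precision, as quoted within question or answer.
Oxide masses out of the charge:
  ZnO: 11.41·0.9980 = 11.39 t
  ZrO2: 7.589·0.6726 = 5.104 t
  SiO2: 38.66·0.6310 + 7.589·0.3264 = 26.87 t
  MgO: 25.59·0.4752 + 38.66·0.3189 = 24.49 t
  SrO: 22.48·0.7008 = 15.75 t
LOI: 11.41·0.002000 + 25.59·0.5248 + 38.66·0.05010 + 22.48·0.2992 + 7.589·0.001000 = 22.12 t
batch − LOI leaves glass = 105.7 − 22.12 = 83.61 t (= Σ oxide masses)
wt % = 100 × oxide mass / glass mass

Glass mass = 83.61 t (batch 105.7 − LOI 22.12).
Composition: ZnO 13.62%, ZrO2 6.105%, SiO2 32.14%, MgO 29.29%, SrO 18.84%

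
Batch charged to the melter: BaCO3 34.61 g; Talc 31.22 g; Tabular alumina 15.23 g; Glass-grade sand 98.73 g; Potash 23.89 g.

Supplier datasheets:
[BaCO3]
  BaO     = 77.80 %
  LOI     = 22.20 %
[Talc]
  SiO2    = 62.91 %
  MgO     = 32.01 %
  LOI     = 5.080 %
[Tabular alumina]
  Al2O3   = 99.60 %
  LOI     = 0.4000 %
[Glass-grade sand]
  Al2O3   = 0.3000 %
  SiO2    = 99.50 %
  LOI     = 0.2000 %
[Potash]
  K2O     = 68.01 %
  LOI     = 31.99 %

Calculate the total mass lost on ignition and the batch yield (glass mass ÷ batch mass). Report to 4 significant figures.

Every computation runs at full precision all the way through; values along the way are shown (rounded to 4 significant figures) at each printed step. A single rounding completes every reported result. Derived quantities, which include ignition loss, the totals, five oxide percentages, yield, glass mass, are re-derived in exact precision, as they appear in the problem or answer text, starting from the weights per 186.5 g of glass.
Ignition loss by material:
  BaCO3: 34.61 × 0.2220 = 7.683 g
  Talc: 31.22 × 0.05080 = 1.586 g
  Tabular alumina: 15.23 × 0.004000 = 0.06092 g
  Glass-grade sand: 98.73 × 0.002000 = 0.1975 g
  Potash: 23.89 × 0.3199 = 7.642 g
Total LOI = 17.17 g
Glass = batch − LOI = 203.7 − 17.17 = 186.5 g

LOI loss = 17.17 g; glass = 186.5 g; yield = 91.57%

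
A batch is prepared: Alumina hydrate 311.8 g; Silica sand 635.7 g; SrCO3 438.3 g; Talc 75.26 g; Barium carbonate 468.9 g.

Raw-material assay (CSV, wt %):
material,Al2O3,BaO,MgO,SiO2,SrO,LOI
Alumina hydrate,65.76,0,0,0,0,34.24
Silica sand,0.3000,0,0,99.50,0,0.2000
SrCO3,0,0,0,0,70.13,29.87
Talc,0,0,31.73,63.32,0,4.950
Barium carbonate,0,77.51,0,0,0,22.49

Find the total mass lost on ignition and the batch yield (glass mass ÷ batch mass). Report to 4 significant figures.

In-progress results are printed rounded off to 4 significant figures in the printout. Exact precision is maintained at every stage — each reported value is rounded a single time — the derived quantities are re-derived at exact precision (totals, ignition loss, yield, the five compositions, glass mass) from the batch weights on 1582 g of glass as they appear in the problem or the answer.
Ignition loss by material:
  Alumina hydrate: 311.8 × 0.3424 = 106.8 g
  Silica sand: 635.7 × 0.002000 = 1.271 g
  SrCO3: 438.3 × 0.2987 = 130.9 g
  Talc: 75.26 × 0.04950 = 3.725 g
  Barium carbonate: 468.9 × 0.2249 = 105.5 g
Total LOI = 348.1 g
Glass = batch − LOI = 1930 − 348.1 = 1582 g

LOI loss = 348.1 g; glass = 1582 g; yield = 81.96%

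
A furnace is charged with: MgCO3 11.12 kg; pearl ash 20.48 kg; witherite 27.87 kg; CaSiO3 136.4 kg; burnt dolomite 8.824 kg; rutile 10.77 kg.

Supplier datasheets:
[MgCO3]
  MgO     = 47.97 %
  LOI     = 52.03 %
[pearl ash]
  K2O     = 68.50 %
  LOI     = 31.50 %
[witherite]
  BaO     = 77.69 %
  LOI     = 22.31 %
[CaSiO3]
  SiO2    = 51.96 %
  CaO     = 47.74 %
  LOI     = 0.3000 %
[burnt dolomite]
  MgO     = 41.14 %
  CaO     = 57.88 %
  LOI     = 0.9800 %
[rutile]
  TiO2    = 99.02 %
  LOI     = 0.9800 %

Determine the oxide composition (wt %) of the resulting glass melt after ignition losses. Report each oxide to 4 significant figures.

Glass mass = 196.4 kg (batch 215.5 − LOI 19.06).
Composition: SiO2 36.08%, MgO 4.564%, BaO 11.02%, K2O 7.143%, TiO2 5.430%, CaO 35.75%

Each numeric step maintains full precision from first step to last — working values are printed, with 4-significant-digit rounding, in the working; each reported figure takes a single rounding — all derived quantities, which include the totals, net glass mass, ignition loss, six oxide percentages, the yield, are carried in exact precision, exactly as shown in problem or answer, starting from the weights at 196.4 kg of glass.
Oxide-by-oxide delivered mass:
  SiO2: 136.4·0.5196 = 70.87 kg
  MgO: 11.12·0.4797 + 8.824·0.4114 = 8.964 kg
  BaO: 27.87·0.7769 = 21.65 kg
  K2O: 20.48·0.6850 = 14.03 kg
  TiO2: 10.77·0.9902 = 10.66 kg
  CaO: 136.4·0.4774 + 8.824·0.5788 = 70.22 kg
LOI: 11.12·0.5203 + 20.48·0.3150 + 27.87·0.2231 + 136.4·0.003000 + 8.824·0.009800 + 10.77·0.009800 = 19.06 kg
batch − LOI leaves glass = 215.5 − 19.06 = 196.4 kg (the oxide masses sum to this)
wt % = 100 × oxide mass / glass mass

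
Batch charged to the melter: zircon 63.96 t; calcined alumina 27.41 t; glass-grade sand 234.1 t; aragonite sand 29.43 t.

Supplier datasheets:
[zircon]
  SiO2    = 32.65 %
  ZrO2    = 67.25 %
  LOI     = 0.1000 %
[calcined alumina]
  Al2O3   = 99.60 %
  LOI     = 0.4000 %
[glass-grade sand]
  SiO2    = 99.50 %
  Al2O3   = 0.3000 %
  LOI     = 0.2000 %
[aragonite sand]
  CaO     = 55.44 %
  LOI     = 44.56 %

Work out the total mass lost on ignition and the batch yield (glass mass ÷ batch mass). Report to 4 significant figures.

LOI loss = 13.76 t; glass = 341.1 t; yield = 96.12%

Each numeric step carries exact precision through the solve; values along the way are rounded to 4 significant digits when quoted. A single rounding yields each reported figure. All derived quantities are carried in exact precision (four oxide percentages, LOI, the yield, net glass mass, totals) from the weighed amounts for 341.1 t of glass as given in the problem or answer text.
Ignition loss by material:
  zircon: 63.96 × 0.001000 = 0.06396 t
  calcined alumina: 27.41 × 0.004000 = 0.1096 t
  glass-grade sand: 234.1 × 0.002000 = 0.4682 t
  aragonite sand: 29.43 × 0.4456 = 13.11 t
Total LOI = 13.76 t
Glass = batch − LOI = 354.9 − 13.76 = 341.1 t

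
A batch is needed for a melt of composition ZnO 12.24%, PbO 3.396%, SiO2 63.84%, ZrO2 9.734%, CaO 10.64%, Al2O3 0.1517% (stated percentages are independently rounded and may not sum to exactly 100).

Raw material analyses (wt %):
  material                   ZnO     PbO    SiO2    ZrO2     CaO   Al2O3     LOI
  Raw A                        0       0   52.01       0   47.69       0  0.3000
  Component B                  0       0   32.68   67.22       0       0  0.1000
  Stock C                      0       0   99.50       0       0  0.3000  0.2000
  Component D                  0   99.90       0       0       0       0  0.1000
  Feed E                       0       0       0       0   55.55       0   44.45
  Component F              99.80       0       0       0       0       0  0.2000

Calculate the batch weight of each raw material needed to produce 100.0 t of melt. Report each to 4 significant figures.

Full float precision is kept in every operation; the intermediate values are displayed rounded to four significant figures. Each reported value includes exactly one rounding; all derived quantities are rebuilt from the weighed amounts per 100.0 t of glass at full float precision (the totals, LOI, the yield, net glass mass, six oxide percentages) as given in the question or the answer.
Oxide-by-oxide targets in 100.0 t melt:
  ZnO: 12.24% × 100.0 = 12.24 t
  PbO: 3.396% × 100.0 = 3.396 t
  SiO2: 63.84% × 100.0 = 63.84 t
  ZrO2: 9.734% × 100.0 = 9.734 t
  CaO: 10.64% × 100.0 = 10.64 t
  Al2O3: 0.1517% × 100.0 = 0.1517 t
Verifying the oxide balance using the reported weights, at the basis given (target by target, the sums agree net of answer rounding effects):
  ZnO: 12.26·0.9980 = 12.24 t (target 12.24 t)
  PbO: 3.399·0.9990 = 3.396 t (target 3.396 t)
  SiO2: 16.91·0.5201 + 14.48·0.3268 + 50.57·0.9950 = 63.84 t (target 63.84 t)
  ZrO2: 14.48·0.6722 = 9.733 t (target 9.734 t)
  CaO: 16.91·0.4769 + 4.638·0.5555 = 10.64 t (target 10.64 t)
  Al2O3: 50.57·0.003000 = 0.1517 t (target 0.1517 t)
Auditing the glass mass value: total batch − LOI = 100.0 t (per-oxide target masses sum to 100.0 t; versus the stated basis of 100.0 t — any gap is answer rounding).
Whole-batch sum: Σ batch = 102.3 t; Σ batch·LOI gives LOI loss = 2.256 t; as yield: glass ÷ batch → 97.79%.

Batch per 100.0 t melt:
  Raw A: 16.91 t
  Component B: 14.48 t
  Stock C: 50.57 t
  Component D: 3.399 t
  Feed E: 4.638 t
  Component F: 12.26 t
Total batch = 102.3 t; LOI loss = 2.256 t; yield = 97.79%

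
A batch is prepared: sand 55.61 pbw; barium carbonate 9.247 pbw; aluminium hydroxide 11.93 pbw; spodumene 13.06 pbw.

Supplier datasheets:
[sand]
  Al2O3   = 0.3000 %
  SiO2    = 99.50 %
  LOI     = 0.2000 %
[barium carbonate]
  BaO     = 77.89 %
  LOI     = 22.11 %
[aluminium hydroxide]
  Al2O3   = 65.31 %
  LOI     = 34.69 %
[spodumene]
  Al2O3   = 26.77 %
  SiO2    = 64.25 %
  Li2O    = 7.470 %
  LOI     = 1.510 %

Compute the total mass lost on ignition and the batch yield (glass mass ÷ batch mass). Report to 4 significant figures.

Rounding to four significant digits extends to each in-between result as printed. The whole derivation keeps full precision through every step — exactly one rounding lands on each reported value. The derived quantities are re-derived at full float precision (the four compositions, the yield, ignition loss, glass mass, totals) using the weight values per 83.36 pbw of glass as set out in the question or the answer.
Ignition loss by material:
  sand: 55.61 × 0.002000 = 0.1112 pbw
  barium carbonate: 9.247 × 0.2211 = 2.045 pbw
  aluminium hydroxide: 11.93 × 0.3469 = 4.139 pbw
  spodumene: 13.06 × 0.01510 = 0.1972 pbw
Total LOI = 6.491 pbw
Glass = batch − LOI = 89.85 − 6.491 = 83.36 pbw

LOI loss = 6.491 pbw; glass = 83.36 pbw; yield = 92.77%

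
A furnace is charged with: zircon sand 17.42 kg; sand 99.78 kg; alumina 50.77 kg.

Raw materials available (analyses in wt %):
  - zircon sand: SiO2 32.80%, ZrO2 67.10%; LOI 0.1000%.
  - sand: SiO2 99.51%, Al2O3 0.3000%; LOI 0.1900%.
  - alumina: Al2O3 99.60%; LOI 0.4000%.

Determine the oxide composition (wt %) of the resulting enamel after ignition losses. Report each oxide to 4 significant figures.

Glass mass = 167.6 kg (batch 168.0 − LOI 0.4101).
Composition: SiO2 62.67%, ZrO2 6.976%, Al2O3 30.36%

Mid-chain values are shown (rounded to 4 significant digits) in the working — every computation keeps full precision all the way through — every reported result sees exactly one rounding — derived quantities, including totals, ignition loss, net glass mass, the yield, three oxide percentages, are recomputed from the batch weights for 167.6 kg of glass in exact precision, as given in the problem or answer text.
Oxide masses out of the charge:
  SiO2: 17.42·0.3280 + 99.78·0.9951 = 105.0 kg
  ZrO2: 17.42·0.6710 = 11.69 kg
  Al2O3: 99.78·0.003000 + 50.77·0.9960 = 50.87 kg
LOI: 17.42·0.001000 + 99.78·0.001900 + 50.77·0.004000 = 0.4101 kg
The glass mass, total less LOI, = 168.0 − 0.4101 = 167.6 kg (matching Σ of the oxides)
wt % = 100 × oxide mass / glass mass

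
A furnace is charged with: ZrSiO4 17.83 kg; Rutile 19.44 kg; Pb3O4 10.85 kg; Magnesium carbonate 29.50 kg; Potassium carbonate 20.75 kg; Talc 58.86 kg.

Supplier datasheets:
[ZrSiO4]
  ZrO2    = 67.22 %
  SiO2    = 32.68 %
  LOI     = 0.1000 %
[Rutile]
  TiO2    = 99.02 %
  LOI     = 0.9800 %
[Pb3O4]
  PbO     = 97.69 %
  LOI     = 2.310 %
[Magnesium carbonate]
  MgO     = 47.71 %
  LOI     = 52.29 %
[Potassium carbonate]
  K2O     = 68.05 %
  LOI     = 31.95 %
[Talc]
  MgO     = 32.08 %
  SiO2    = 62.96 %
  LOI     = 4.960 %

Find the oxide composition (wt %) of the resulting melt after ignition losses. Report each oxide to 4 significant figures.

All internal work runs at full precision throughout. In-progress results appear rounded to four significant figures on the page; every reported result is rounded only once; the derived quantities are recomputed starting from the weights per 131.8 kg of glass in full float precision (six oxide percentages, yield, the totals, net glass mass, ignition loss), exactly as printed in the problem or the answer.
Oxide-by-oxide delivered mass:
  K2O: 20.75·0.6805 = 14.12 kg
  TiO2: 19.44·0.9902 = 19.25 kg
  MgO: 29.50·0.4771 + 58.86·0.3208 = 32.96 kg
  ZrO2: 17.83·0.6722 = 11.99 kg
  SiO2: 17.83·0.3268 + 58.86·0.6296 = 42.89 kg
  PbO: 10.85·0.9769 = 10.60 kg
LOI: 17.83·0.001000 + 19.44·0.009800 + 10.85·0.02310 + 29.50·0.5229 + 20.75·0.3195 + 58.86·0.04960 = 25.43 kg
Glass = total batch minus LOI = 157.2 − 25.43 = 131.8 kg (equal to the oxide-mass sum)
percent share: oxide ÷ glass, ×100

Glass mass = 131.8 kg (batch 157.2 − LOI 25.43).
Composition: K2O 10.71%, TiO2 14.61%, MgO 25.01%, ZrO2 9.094%, SiO2 32.54%, PbO 8.042%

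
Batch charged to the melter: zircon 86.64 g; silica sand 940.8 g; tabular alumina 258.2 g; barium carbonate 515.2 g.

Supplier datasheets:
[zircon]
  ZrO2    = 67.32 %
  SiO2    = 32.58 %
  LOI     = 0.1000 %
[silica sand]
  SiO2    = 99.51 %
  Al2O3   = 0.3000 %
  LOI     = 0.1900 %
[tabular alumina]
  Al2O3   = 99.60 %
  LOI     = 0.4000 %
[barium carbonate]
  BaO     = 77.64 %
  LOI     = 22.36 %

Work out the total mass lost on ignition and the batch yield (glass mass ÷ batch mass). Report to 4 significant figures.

LOI loss = 118.1 g; glass = 1683 g; yield = 93.44%

The intermediate values are shown rounded to four significant figures — each numeric step maintains full precision all the way through. Exactly one rounding is applied to every reported number — derived quantities, which include LOI, glass mass, the yield, totals, four oxide percentages, are rebuilt at exact precision, precisely as stated by the problem or the answer, from the batch weights per 1683 g of glass.
Each material's LOI contribution:
  zircon: 86.64 × 0.001000 = 0.08664 g
  silica sand: 940.8 × 0.001900 = 1.788 g
  tabular alumina: 258.2 × 0.004000 = 1.033 g
  barium carbonate: 515.2 × 0.2236 = 115.2 g
Total LOI = 118.1 g
Glass = batch − LOI = 1801 − 118.1 = 1683 g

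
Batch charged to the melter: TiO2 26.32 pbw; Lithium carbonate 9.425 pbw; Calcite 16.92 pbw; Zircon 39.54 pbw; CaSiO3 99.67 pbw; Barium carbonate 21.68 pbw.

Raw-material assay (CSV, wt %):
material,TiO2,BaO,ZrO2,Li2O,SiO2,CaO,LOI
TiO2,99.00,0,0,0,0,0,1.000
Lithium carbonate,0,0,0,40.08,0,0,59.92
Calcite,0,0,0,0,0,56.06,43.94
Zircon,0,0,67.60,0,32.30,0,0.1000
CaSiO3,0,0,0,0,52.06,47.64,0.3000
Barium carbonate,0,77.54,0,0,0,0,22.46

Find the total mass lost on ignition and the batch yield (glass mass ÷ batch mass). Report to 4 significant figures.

LOI loss = 18.55 pbw; glass = 195.0 pbw; yield = 91.31%

In-progress results are displayed rounded to 4 significant figures in the printout. Each numeric step maintains exact precision through the solve — a single rounding produces every reported number. All derived quantities, which include glass mass, the totals, yield, six oxide percentages, LOI, are computed in exact precision, as written in problem or answer, starting from the weights per 195.0 pbw of glass.
Each material's LOI contribution:
  TiO2: 26.32 × 0.01000 = 0.2632 pbw
  Lithium carbonate: 9.425 × 0.5992 = 5.647 pbw
  Calcite: 16.92 × 0.4394 = 7.435 pbw
  Zircon: 39.54 × 0.001000 = 0.03954 pbw
  CaSiO3: 99.67 × 0.003000 = 0.2990 pbw
  Barium carbonate: 21.68 × 0.2246 = 4.869 pbw
Total LOI = 18.55 pbw
Glass = batch − LOI = 213.6 − 18.55 = 195.0 pbw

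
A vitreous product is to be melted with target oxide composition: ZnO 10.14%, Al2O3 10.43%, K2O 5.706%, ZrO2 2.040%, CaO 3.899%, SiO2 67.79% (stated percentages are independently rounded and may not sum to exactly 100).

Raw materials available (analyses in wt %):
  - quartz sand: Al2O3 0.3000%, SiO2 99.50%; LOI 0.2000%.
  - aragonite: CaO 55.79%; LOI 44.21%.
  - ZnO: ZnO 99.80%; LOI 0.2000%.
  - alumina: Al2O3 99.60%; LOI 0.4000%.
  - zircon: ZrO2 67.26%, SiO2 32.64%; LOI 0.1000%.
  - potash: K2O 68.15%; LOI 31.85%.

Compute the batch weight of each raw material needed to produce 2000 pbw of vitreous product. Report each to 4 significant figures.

Batch per 2000 pbw vitreous product:
  quartz sand: 1343 pbw
  aragonite: 139.8 pbw
  ZnO: 203.2 pbw
  alumina: 205.4 pbw
  zircon: 60.66 pbw
  potash: 167.5 pbw
Total batch = 2120 pbw; LOI loss = 119.1 pbw; yield = 94.38%

In-progress results are rounded off to 4 significant figures wherever printed. All arithmetic carries full precision in all steps — each reported value takes a single rounding; the derived quantities, including the yield, glass mass, ignition loss, the six compositions, totals, are re-derived from the weighed amounts on 2000 pbw of glass in full float precision exactly as printed in problem or answer.
Target masses of each oxide per 2000 pbw vitreous product:
  ZnO: 10.14% × 2000 = 202.8 pbw
  Al2O3: 10.43% × 2000 = 208.6 pbw
  K2O: 5.706% × 2000 = 114.1 pbw
  ZrO2: 2.040% × 2000 = 40.80 pbw
  CaO: 3.899% × 2000 = 77.98 pbw
  SiO2: 67.79% × 2000 = 1356 pbw
A balance pass over the oxides, with the batch weights as given, versus the basis set out (summed amounts equal target values net of answer rounding effects):
  ZnO: 203.2·0.9980 = 202.8 pbw (target 202.8 pbw)
  Al2O3: 1343·0.003000 + 205.4·0.9960 = 208.6 pbw (target 208.6 pbw)
  K2O: 167.5·0.6815 = 114.2 pbw (target 114.1 pbw)
  ZrO2: 60.66·0.6726 = 40.80 pbw (target 40.80 pbw)
  CaO: 139.8·0.5579 = 77.99 pbw (target 77.98 pbw)
  SiO2: 1343·0.9950 + 60.66·0.3264 = 1356 pbw (target 1356 pbw)
Consistency of the glass mass: total charge less LOI = 2000 pbw (oxide target masses add up to 2000 pbw; against the stated basis, 2000 pbw — any gap is answer rounding).
Whole-batch sum: Σ batch = 2120 pbw; the LOI term Σ batch·LOI equals 119.1 pbw; as yield: glass ÷ batch → 94.38%.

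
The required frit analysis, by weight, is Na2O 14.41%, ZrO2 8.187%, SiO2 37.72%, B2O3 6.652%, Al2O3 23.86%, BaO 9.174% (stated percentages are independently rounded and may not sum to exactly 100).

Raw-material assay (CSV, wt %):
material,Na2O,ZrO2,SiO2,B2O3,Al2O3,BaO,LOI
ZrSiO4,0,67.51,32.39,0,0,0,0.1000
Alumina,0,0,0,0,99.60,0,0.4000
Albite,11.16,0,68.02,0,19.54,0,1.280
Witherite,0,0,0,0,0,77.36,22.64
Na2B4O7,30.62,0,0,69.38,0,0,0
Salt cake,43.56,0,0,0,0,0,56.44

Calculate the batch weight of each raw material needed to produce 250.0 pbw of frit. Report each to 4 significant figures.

Full precision is held at every stage. Intermediates appear rounded to 4 significant figures alongside each step — every reported number receives exactly one rounding; all derived quantities are rebuilt starting from the weights for 250.0 pbw of glass at full float precision (glass mass, six oxide percentages, the yield, ignition loss, the totals) exactly as shown in the problem or the answer.
Per-oxide target masses for 250.0 pbw frit:
  Na2O: 14.41% × 250.0 = 36.02 pbw
  ZrO2: 8.187% × 250.0 = 20.47 pbw
  SiO2: 37.72% × 250.0 = 94.30 pbw
  B2O3: 6.652% × 250.0 = 16.63 pbw
  Al2O3: 23.86% × 250.0 = 59.65 pbw
  BaO: 9.174% × 250.0 = 22.94 pbw
Verifying the oxide balance with the batch weights as given, at the basis given (target by target, the sums agree modulo rounding of the values):
  Na2O: 124.2·0.1116 + 23.97·0.3062 + 34.03·0.4356 = 36.02 pbw (target 36.02 pbw)
  ZrO2: 30.32·0.6751 = 20.47 pbw (target 20.47 pbw)
  SiO2: 30.32·0.3239 + 124.2·0.6802 = 94.30 pbw (target 94.30 pbw)
  B2O3: 23.97·0.6938 = 16.63 pbw (target 16.63 pbw)
  Al2O3: 35.52·0.9960 + 124.2·0.1954 = 59.65 pbw (target 59.65 pbw)
  BaO: 29.65·0.7736 = 22.94 pbw (target 22.94 pbw)
Glass-mass sanity pass: Σ batch − LOI loss = 250.0 pbw (summing oxide targets gives 250.0 pbw; with the basis standing at 250.0 pbw — any gap is answer rounding).
Whole-batch sum: Σ batch = 277.7 pbw; loss to ignition Σ batch·LOI = 27.68 pbw; glass ÷ batch gives a yield of 90.03%.

Batch per 250.0 pbw frit:
  ZrSiO4: 30.32 pbw
  Alumina: 35.52 pbw
  Albite: 124.2 pbw
  Witherite: 29.65 pbw
  Na2B4O7: 23.97 pbw
  Salt cake: 34.03 pbw
Total batch = 277.7 pbw; LOI loss = 27.68 pbw; yield = 90.03%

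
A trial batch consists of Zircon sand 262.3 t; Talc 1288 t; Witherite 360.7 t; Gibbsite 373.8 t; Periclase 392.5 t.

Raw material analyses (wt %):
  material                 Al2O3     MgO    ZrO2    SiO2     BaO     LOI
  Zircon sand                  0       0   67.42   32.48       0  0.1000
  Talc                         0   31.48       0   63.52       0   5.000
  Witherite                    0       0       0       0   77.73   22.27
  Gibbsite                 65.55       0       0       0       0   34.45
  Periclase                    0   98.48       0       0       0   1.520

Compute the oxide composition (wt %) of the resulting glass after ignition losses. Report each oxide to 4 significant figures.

All arithmetic carries exact precision through the solve; values along the way are displayed rounded to four significant figures between the steps. A single rounding completes each reported result; the derived quantities are carried from the weighed amounts at 2398 t of glass at full float precision (the five compositions, glass mass, ignition loss, totals, the yield), as given in the question or the answer.
Oxide masses out of the charge:
  Al2O3: 373.8·0.6555 = 245.0 t
  MgO: 1288·0.3148 + 392.5·0.9848 = 792.0 t
  ZrO2: 262.3·0.6742 = 176.8 t
  SiO2: 262.3·0.3248 + 1288·0.6352 = 903.3 t
  BaO: 360.7·0.7773 = 280.4 t
LOI: 262.3·0.001000 + 1288·0.05000 + 360.7·0.2227 + 373.8·0.3445 + 392.5·0.01520 = 279.7 t
Glass mass = batch − LOI = 2677 − 279.7 = 2398 t (= Σ oxide masses)
oxide / glass × 100 gives the wt %

Glass mass = 2398 t (batch 2677 − LOI 279.7).
Composition: Al2O3 10.22%, MgO 33.03%, ZrO2 7.376%, SiO2 37.68%, BaO 11.69%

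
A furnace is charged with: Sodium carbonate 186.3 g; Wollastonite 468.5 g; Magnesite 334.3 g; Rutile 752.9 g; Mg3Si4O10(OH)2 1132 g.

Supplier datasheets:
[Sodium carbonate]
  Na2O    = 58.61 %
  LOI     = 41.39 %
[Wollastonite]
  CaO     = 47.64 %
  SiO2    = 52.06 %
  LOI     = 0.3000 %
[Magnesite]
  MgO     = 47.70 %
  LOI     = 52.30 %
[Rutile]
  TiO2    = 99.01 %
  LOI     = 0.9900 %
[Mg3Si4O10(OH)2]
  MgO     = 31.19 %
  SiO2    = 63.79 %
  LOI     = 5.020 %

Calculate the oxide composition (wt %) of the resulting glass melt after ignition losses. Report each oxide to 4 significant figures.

Glass mass = 2556 g (batch 2874 − LOI 317.6).
Composition: MgO 20.05%, Na2O 4.271%, CaO 8.731%, SiO2 37.79%, TiO2 29.16%

Working values are shown rounded to 4 significant digits between the steps. All arithmetic keeps full float precision in all steps; exactly one rounding is applied to every reported number. The derived quantities (the five compositions, LOI, the totals, net glass mass, yield) are carried at full float precision starting from the weights for 2556 g of glass, as written in the problem or the answer.
Per-oxide mass from batch:
  MgO: 334.3·0.4770 + 1132·0.3119 = 512.5 g
  Na2O: 186.3·0.5861 = 109.2 g
  CaO: 468.5·0.4764 = 223.2 g
  SiO2: 468.5·0.5206 + 1132·0.6379 = 966.0 g
  TiO2: 752.9·0.9901 = 745.4 g
LOI: 186.3·0.4139 + 468.5·0.003000 + 334.3·0.5230 + 752.9·0.009900 + 1132·0.05020 = 317.6 g
Net of LOI, the glass mass = 2874 − 317.6 = 2556 g (the oxide masses sum to this)
percent share: oxide ÷ glass, ×100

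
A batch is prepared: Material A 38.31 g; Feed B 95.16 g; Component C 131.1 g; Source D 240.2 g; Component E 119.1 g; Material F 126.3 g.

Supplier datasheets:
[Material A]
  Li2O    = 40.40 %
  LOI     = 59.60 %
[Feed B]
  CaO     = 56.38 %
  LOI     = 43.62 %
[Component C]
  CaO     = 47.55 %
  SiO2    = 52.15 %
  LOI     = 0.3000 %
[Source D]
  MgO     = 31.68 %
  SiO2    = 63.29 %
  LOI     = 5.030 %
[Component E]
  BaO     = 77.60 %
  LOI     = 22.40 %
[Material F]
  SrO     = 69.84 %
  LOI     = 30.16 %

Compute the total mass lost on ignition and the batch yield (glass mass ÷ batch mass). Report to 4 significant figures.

All internal work carries full precision all the way through; values along the way appear (rounded to four significant figures) across the worked steps; every reported value includes exactly one rounding; the derived quantities (glass mass, the six compositions, yield, LOI, the totals) are carried from the weighed amounts for 608.6 g of glass at full precision precisely as stated by problem or answer.
Ignition loss by material:
  Material A: 38.31 × 0.5960 = 22.83 g
  Feed B: 95.16 × 0.4362 = 41.51 g
  Component C: 131.1 × 0.003000 = 0.3933 g
  Source D: 240.2 × 0.05030 = 12.08 g
  Component E: 119.1 × 0.2240 = 26.68 g
  Material F: 126.3 × 0.3016 = 38.09 g
Total LOI = 141.6 g
Glass = batch − LOI = 750.2 − 141.6 = 608.6 g

LOI loss = 141.6 g; glass = 608.6 g; yield = 81.13%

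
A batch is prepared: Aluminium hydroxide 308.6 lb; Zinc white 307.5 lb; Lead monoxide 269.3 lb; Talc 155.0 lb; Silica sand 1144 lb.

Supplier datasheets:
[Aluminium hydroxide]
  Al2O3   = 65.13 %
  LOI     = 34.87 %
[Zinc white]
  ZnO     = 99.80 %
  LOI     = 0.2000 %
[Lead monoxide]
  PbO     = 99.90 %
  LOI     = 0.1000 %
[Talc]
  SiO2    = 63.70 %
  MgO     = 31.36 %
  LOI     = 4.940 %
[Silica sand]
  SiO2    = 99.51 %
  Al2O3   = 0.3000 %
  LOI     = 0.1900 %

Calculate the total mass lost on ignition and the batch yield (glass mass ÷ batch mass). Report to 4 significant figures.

LOI loss = 118.3 lb; glass = 2066 lb; yield = 94.58%

Intermediates are displayed rounded off to 4 significant digits when written out — all internal work keeps exact precision from first step to last; every reported result is rounded once only; the derived quantities are carried at full float precision (the yield, totals, five oxide percentages, LOI, glass mass) starting from the weights at 2066 lb of glass as they appear in either problem or answer.
Loss on ignition, line by line:
  Aluminium hydroxide: 308.6 × 0.3487 = 107.6 lb
  Zinc white: 307.5 × 0.002000 = 0.6150 lb
  Lead monoxide: 269.3 × 0.001000 = 0.2693 lb
  Talc: 155.0 × 0.04940 = 7.657 lb
  Silica sand: 1144 × 0.001900 = 2.174 lb
Total LOI = 118.3 lb
Glass = batch − LOI = 2184 − 118.3 = 2066 lb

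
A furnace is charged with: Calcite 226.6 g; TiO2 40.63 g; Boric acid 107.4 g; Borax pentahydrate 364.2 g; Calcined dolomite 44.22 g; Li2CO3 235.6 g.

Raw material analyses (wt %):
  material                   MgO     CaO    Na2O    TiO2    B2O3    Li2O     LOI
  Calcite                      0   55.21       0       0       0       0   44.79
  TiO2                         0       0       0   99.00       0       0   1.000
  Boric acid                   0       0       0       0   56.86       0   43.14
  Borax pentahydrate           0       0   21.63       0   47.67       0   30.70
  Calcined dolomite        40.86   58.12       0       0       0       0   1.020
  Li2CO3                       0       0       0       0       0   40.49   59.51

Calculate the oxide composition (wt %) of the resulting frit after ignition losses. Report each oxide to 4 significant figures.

Glass mass = 618.0 g (batch 1019 − LOI 400.7).
Composition: MgO 2.924%, CaO 24.40%, Na2O 12.75%, TiO2 6.509%, B2O3 37.98%, Li2O 15.44%

In-progress results are shown, with 4-significant-digit rounding, between the steps — each numeric step keeps full float precision at every stage — every reported result is rounded a single time — derived quantities, which include ignition loss, the yield, glass mass, the totals, six oxide percentages, are rebuilt in full precision, precisely as stated by either problem or answer, from the batch weights at 618.0 g of glass.
Delivered oxide masses:
  MgO: 44.22·0.4086 = 18.07 g
  CaO: 226.6·0.5521 + 44.22·0.5812 = 150.8 g
  Na2O: 364.2·0.2163 = 78.78 g
  TiO2: 40.63·0.9900 = 40.22 g
  B2O3: 107.4·0.5686 + 364.2·0.4767 = 234.7 g
  Li2O: 235.6·0.4049 = 95.39 g
LOI: 226.6·0.4479 + 40.63·0.01000 + 107.4·0.4314 + 364.2·0.3070 + 44.22·0.01020 + 235.6·0.5951 = 400.7 g
Glass = total batch minus LOI = 1019 − 400.7 = 618.0 g (consistent with Σ oxide mass)
wt % = 100 × oxide mass / glass mass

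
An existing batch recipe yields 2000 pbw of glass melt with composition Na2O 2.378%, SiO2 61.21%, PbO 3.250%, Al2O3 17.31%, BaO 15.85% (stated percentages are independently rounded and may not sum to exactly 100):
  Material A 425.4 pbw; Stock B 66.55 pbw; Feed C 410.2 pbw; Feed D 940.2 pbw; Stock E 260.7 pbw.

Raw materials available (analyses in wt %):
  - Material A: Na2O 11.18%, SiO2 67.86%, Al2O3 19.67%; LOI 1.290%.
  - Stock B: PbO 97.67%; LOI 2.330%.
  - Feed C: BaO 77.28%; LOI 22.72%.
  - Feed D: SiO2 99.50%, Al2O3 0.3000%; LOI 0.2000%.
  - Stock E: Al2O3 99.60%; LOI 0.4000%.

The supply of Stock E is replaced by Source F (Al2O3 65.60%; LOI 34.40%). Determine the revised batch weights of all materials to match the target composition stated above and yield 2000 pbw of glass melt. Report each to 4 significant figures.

Revised batch per 2000 pbw glass melt:
  Material A: 425.4 pbw
  Stock B: 66.55 pbw
  Feed C: 410.2 pbw
  Feed D: 940.2 pbw
  Source F: 395.9 pbw
Total batch = 2238 pbw; LOI loss = 238.3 pbw

Mid-chain values appear, rounded to four significant figures, between the steps. Every computation maintains full precision through the solve — every reported result takes a single rounding. All derived quantities are carried in full precision (the five compositions, the totals, yield, LOI, net glass mass) starting from the weights for 2000 pbw of glass as set out in problem or answer.
Oxide-by-oxide targets in 2000 pbw glass melt:
  Na2O: 2.378% × 2000 = 47.56 pbw
  SiO2: 61.21% × 2000 = 1224 pbw
  PbO: 3.250% × 2000 = 65.00 pbw
  Al2O3: 17.31% × 2000 = 346.2 pbw
  BaO: 15.85% × 2000 = 317.0 pbw
Balance tally, oxide-wise, working from each reported weight, on the stated basis (delivered sums recover each target net of answer rounding effects):
  Na2O: 425.4·0.1118 = 47.56 pbw (target 47.56 pbw)
  SiO2: 425.4·0.6786 + 940.2·0.9950 = 1224 pbw (target 1224 pbw)
  PbO: 66.55·0.9767 = 65.00 pbw (target 65.00 pbw)
  Al2O3: 425.4·0.1967 + 940.2·0.003000 + 395.9·0.6560 = 346.2 pbw (target 346.2 pbw)
  BaO: 410.2·0.7728 = 317.0 pbw (target 317.0 pbw)
Glass-mass bookkeeping: batch total minus LOI = 2000 pbw (per-oxide target masses sum to 2000 pbw; against the stated basis, 2000 pbw — differing by rounding only).
Batch grand total — Σ batch = 2238 pbw; LOI loss = Σ batch·LOI = 238.3 pbw; the yield ratio, glass ÷ batch: 89.35%.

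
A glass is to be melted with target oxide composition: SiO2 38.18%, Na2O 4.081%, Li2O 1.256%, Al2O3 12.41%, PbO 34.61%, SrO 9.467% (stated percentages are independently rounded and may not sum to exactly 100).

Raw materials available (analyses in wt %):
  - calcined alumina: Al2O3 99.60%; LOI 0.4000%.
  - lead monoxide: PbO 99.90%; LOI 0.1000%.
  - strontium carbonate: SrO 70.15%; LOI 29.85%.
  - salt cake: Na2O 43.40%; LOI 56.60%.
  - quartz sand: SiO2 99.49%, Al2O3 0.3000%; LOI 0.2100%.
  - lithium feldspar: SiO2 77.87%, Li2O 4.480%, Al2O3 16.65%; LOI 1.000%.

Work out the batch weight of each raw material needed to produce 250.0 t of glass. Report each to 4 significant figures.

Batch per 250.0 t glass:
  calcined alumina: 19.31 t
  lead monoxide: 86.61 t
  strontium carbonate: 33.74 t
  salt cake: 23.51 t
  quartz sand: 41.08 t
  lithium feldspar: 70.09 t
Total batch = 274.3 t; LOI loss = 24.33 t; yield = 91.13%

Exact precision is held in all steps. Rounding to 4 significant digits extends to every intermediate as displayed; each reported number takes just one rounding; the derived quantities (the totals, the six compositions, glass mass, the yield, LOI) are re-derived in exact precision from the weighed amounts at 250.0 t of glass as they appear in question or answer.
Target masses of each oxide per 250.0 t glass:
  SiO2: 38.18% × 250.0 = 95.45 t
  Na2O: 4.081% × 250.0 = 10.20 t
  Li2O: 1.256% × 250.0 = 3.140 t
  Al2O3: 12.41% × 250.0 = 31.02 t
  PbO: 34.61% × 250.0 = 86.52 t
  SrO: 9.467% × 250.0 = 23.67 t
Checking each oxide sum using the reported weights, on the stated basis (target by target, the sums agree within answer rounding):
  SiO2: 41.08·0.9949 + 70.09·0.7787 = 95.45 t (target 95.45 t)
  Na2O: 23.51·0.4340 = 10.20 t (target 10.20 t)
  Li2O: 70.09·0.04480 = 3.140 t (target 3.140 t)
  Al2O3: 19.31·0.9960 + 41.08·0.003000 + 70.09·0.1665 = 31.03 t (target 31.02 t)
  PbO: 86.61·0.9990 = 86.52 t (target 86.52 t)
  SrO: 33.74·0.7015 = 23.67 t (target 23.67 t)
Auditing the glass mass value: batch total minus LOI = 250.0 t (targets for the oxides total 250.0 t; with the basis standing at 250.0 t — any gap is answer rounding).
Batch grand total — Σ batch = 274.3 t; ignition loss, Σ(batch × LOI) = 24.33 t; yield, glass over the total, = 91.13%.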